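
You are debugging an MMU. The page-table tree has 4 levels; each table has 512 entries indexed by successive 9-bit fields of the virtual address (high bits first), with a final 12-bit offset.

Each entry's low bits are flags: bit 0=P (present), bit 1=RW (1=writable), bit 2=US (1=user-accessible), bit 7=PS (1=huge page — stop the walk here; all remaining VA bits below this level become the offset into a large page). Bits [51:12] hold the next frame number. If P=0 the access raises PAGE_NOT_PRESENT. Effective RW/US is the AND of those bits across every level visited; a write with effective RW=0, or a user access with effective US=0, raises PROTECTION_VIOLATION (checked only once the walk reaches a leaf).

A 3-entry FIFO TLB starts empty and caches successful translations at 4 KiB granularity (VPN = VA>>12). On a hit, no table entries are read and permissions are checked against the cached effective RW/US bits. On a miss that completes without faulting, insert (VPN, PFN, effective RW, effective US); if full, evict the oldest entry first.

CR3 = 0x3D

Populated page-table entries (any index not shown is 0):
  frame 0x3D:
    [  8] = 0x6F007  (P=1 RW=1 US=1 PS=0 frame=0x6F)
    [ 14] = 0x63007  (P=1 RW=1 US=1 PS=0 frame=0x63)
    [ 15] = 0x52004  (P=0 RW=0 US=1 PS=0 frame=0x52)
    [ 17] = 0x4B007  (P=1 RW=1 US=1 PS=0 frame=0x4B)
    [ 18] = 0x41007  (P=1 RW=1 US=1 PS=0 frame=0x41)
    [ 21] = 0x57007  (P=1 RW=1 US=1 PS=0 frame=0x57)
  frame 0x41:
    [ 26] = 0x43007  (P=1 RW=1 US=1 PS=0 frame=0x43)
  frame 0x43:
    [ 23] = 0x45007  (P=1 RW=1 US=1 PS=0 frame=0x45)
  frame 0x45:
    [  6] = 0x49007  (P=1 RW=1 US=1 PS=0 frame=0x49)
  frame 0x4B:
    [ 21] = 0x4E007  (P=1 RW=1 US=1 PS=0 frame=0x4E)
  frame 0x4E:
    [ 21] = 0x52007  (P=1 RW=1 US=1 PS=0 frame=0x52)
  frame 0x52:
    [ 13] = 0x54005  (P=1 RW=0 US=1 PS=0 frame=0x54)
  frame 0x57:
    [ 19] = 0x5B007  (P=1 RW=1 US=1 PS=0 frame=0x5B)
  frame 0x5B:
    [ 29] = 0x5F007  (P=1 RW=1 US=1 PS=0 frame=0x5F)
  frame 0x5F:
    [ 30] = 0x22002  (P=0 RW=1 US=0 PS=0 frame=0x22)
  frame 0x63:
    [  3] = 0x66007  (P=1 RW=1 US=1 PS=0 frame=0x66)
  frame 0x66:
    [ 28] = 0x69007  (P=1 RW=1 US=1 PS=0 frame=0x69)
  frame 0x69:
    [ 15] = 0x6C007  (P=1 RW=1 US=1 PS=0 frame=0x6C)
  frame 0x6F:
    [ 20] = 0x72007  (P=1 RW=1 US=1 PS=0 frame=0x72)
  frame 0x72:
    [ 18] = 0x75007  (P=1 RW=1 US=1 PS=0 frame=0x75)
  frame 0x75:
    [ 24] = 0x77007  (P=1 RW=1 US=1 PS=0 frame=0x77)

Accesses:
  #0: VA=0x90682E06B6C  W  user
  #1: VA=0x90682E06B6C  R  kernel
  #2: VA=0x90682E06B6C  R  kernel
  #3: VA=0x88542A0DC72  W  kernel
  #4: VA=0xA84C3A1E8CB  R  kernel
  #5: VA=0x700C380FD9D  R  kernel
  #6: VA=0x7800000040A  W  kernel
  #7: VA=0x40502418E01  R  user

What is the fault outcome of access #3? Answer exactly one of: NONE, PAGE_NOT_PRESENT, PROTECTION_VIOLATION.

Trace:
#0 VA=0x90682E06B6C (w,user):
  L0 @0x3D[18] → 0x41007  P=1,RW=1,US=1,PS=0
  L1 @0x41[26] → 0x43007  P=1,RW=1,US=1,PS=0
  L2 @0x43[23] → 0x45007  P=1,RW=1,US=1,PS=0
  L3 @0x45[6] → 0x49007  P=1,RW=1,US=1,PS=0
  ✓ 0x49B6C  — 4 lookups
#1 VA=0x90682E06B6C (r,kernel):
  TLB hit vpn=0x90682E06 → PA=0x49B6C
#2 VA=0x90682E06B6C (r,kernel):
  TLB hit vpn=0x90682E06 → PA=0x49B6C
#3 VA=0x88542A0DC72 (w,kernel):
  L0 @0x3D[17] → 0x4B007  P=1,RW=1,US=1,PS=0
  L1 @0x4B[21] → 0x4E007  P=1,RW=1,US=1,PS=0
  L2 @0x4E[21] → 0x52007  P=1,RW=1,US=1,PS=0
  L3 @0x52[13] → 0x54005  P=1,RW=0,US=1,PS=0
  ✗ PROTECTION_VIOLATION  [4 reads]
#4 VA=0xA84C3A1E8CB (r,kernel):
  L0 @0x3D[21] → 0x57007  P=1,RW=1,US=1,PS=0
  L1 @0x57[19] → 0x5B007  P=1,RW=1,US=1,PS=0
  L2 @0x5B[29] → 0x5F007  P=1,RW=1,US=1,PS=0
  L3 @0x5F[30] → 0x22002  P=0,RW=1,US=0,PS=0
  ✗ PAGE_NOT_PRESENT  [4 reads]
#5 VA=0x700C380FD9D (r,kernel):
  L0 @0x3D[14] → 0x63007  P=1,RW=1,US=1,PS=0
  L1 @0x63[3] → 0x66007  P=1,RW=1,US=1,PS=0
  L2 @0x66[28] → 0x69007  P=1,RW=1,US=1,PS=0
  L3 @0x69[15] → 0x6C007  P=1,RW=1,US=1,PS=0
  ✓ 0x6CD9D  — 4 lookups
#6 VA=0x7800000040A (w,kernel):
  L0 @0x3D[15] → 0x52004  P=0,RW=0,US=1,PS=0
  ✗ PAGE_NOT_PRESENT  [1 reads]
#7 VA=0x40502418E01 (r,user):
  L0 @0x3D[8] → 0x6F007  P=1,RW=1,US=1,PS=0
  L1 @0x6F[20] → 0x72007  P=1,RW=1,US=1,PS=0
  L2 @0x72[18] → 0x75007  P=1,RW=1,US=1,PS=0
  L3 @0x75[24] → 0x77007  P=1,RW=1,US=1,PS=0
  ✓ 0x77E01  — 4 lookups

Access #3 fault: PROTECTION_VIOLATION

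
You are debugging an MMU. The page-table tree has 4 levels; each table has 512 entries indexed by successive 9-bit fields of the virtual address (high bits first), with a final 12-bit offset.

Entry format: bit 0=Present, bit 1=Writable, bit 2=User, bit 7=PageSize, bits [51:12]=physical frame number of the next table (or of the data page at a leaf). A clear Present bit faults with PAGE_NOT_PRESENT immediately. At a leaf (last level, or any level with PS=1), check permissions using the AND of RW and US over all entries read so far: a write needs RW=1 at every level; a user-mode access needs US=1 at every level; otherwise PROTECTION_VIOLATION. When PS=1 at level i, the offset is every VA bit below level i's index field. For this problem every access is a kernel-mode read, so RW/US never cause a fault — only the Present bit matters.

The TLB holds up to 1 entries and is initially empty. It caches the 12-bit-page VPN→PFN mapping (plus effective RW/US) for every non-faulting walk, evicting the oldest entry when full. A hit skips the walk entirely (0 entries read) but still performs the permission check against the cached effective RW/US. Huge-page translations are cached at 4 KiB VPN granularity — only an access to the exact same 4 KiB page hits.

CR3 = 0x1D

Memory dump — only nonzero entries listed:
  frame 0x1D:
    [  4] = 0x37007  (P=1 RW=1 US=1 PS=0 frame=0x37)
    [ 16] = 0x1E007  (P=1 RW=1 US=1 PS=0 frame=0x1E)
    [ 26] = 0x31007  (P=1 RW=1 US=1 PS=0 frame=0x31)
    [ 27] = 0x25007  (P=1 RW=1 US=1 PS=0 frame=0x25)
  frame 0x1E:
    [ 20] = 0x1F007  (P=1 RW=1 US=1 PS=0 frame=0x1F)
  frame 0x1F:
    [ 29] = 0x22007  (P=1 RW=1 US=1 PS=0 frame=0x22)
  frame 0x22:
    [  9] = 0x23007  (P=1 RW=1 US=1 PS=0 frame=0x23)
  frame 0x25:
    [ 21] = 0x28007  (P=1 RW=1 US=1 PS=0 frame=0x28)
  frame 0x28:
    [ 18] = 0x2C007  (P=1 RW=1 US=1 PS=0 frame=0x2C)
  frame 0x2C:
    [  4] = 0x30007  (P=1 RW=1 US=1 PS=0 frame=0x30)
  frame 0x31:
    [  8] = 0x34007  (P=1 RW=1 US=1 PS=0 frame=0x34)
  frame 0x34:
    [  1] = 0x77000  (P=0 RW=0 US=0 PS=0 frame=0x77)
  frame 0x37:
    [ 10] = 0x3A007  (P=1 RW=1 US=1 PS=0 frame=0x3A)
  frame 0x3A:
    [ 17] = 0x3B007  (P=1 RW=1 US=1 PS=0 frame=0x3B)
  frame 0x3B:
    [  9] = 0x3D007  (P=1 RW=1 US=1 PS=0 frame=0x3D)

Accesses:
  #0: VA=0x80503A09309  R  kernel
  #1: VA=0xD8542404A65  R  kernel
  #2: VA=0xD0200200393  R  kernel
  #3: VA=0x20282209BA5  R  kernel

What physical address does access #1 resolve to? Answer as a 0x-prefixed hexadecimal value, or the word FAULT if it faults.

Walk each access:
#0 VA=0x80503A09309 (r,kernel):
  L0: frame=0x1D idx=16 entry=0x1E007 [P=1 RW=1 US=1 PS=0]
  L1: frame=0x1E idx=20 entry=0x1F007 [P=1 RW=1 US=1 PS=0]
  L2: frame=0x1F idx=29 entry=0x22007 [P=1 RW=1 US=1 PS=0]
  L3: frame=0x22 idx=9 entry=0x23007 [P=1 RW=1 US=1 PS=0]
  → PA=0x23309  (4 entries read)
#1 VA=0xD8542404A65 (r,kernel):
  L0: frame=0x1D idx=27 entry=0x25007 [P=1 RW=1 US=1 PS=0]
  L1: frame=0x25 idx=21 entry=0x28007 [P=1 RW=1 US=1 PS=0]
  L2: frame=0x28 idx=18 entry=0x2C007 [P=1 RW=1 US=1 PS=0]
  L3: frame=0x2C idx=4 entry=0x30007 [P=1 RW=1 US=1 PS=0]
  → PA=0x30A65  (4 entries read)
#2 VA=0xD0200200393 (r,kernel):
  L0: frame=0x1D idx=26 entry=0x31007 [P=1 RW=1 US=1 PS=0]
  L1: frame=0x31 idx=8 entry=0x34007 [P=1 RW=1 US=1 PS=0]
  L2: frame=0x34 idx=1 entry=0x77000 [P=0 RW=0 US=0 PS=0]
  ⇒ fault: PAGE_NOT_PRESENT  — 3 lookups
#3 VA=0x20282209BA5 (r,kernel):
  L0: frame=0x1D idx=4 entry=0x37007 [P=1 RW=1 US=1 PS=0]
  L1: frame=0x37 idx=10 entry=0x3A007 [P=1 RW=1 US=1 PS=0]
  L2: frame=0x3A idx=17 entry=0x3B007 [P=1 RW=1 US=1 PS=0]
  L3: frame=0x3B idx=9 entry=0x3D007 [P=1 RW=1 US=1 PS=0]
  → PA=0x3DBA5  (4 entries read)

Access #1 PA: 0x30A65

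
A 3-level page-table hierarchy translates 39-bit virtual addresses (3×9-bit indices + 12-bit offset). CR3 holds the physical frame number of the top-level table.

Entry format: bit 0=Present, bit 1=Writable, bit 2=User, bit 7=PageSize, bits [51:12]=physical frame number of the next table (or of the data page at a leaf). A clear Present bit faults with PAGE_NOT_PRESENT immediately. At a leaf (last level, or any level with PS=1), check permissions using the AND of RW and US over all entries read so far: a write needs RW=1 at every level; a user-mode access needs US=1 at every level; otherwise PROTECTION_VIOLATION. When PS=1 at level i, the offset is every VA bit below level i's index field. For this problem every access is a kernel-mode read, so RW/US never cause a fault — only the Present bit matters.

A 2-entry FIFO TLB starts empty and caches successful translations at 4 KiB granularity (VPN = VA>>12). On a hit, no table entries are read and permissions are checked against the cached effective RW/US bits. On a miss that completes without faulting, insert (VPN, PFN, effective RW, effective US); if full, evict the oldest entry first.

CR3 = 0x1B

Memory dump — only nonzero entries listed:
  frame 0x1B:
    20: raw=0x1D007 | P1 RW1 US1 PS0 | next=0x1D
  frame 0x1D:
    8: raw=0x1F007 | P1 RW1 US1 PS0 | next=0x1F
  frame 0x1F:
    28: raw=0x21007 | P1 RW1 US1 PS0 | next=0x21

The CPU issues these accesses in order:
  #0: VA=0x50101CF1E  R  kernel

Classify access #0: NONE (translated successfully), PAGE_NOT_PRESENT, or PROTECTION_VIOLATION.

Trace:
#0 VA=0x50101CF1E (r,kernel):
  L0: frame=0x1B idx=20 entry=0x1D007 [P=1 RW=1 US=1 PS=0]
  L1: frame=0x1D idx=8 entry=0x1F007 [P=1 RW=1 US=1 PS=0]
  L2: frame=0x1F idx=28 entry=0x21007 [P=1 RW=1 US=1 PS=0]
  → PA=0x21F1E  (3 entries read)

Access #0 fault: NONE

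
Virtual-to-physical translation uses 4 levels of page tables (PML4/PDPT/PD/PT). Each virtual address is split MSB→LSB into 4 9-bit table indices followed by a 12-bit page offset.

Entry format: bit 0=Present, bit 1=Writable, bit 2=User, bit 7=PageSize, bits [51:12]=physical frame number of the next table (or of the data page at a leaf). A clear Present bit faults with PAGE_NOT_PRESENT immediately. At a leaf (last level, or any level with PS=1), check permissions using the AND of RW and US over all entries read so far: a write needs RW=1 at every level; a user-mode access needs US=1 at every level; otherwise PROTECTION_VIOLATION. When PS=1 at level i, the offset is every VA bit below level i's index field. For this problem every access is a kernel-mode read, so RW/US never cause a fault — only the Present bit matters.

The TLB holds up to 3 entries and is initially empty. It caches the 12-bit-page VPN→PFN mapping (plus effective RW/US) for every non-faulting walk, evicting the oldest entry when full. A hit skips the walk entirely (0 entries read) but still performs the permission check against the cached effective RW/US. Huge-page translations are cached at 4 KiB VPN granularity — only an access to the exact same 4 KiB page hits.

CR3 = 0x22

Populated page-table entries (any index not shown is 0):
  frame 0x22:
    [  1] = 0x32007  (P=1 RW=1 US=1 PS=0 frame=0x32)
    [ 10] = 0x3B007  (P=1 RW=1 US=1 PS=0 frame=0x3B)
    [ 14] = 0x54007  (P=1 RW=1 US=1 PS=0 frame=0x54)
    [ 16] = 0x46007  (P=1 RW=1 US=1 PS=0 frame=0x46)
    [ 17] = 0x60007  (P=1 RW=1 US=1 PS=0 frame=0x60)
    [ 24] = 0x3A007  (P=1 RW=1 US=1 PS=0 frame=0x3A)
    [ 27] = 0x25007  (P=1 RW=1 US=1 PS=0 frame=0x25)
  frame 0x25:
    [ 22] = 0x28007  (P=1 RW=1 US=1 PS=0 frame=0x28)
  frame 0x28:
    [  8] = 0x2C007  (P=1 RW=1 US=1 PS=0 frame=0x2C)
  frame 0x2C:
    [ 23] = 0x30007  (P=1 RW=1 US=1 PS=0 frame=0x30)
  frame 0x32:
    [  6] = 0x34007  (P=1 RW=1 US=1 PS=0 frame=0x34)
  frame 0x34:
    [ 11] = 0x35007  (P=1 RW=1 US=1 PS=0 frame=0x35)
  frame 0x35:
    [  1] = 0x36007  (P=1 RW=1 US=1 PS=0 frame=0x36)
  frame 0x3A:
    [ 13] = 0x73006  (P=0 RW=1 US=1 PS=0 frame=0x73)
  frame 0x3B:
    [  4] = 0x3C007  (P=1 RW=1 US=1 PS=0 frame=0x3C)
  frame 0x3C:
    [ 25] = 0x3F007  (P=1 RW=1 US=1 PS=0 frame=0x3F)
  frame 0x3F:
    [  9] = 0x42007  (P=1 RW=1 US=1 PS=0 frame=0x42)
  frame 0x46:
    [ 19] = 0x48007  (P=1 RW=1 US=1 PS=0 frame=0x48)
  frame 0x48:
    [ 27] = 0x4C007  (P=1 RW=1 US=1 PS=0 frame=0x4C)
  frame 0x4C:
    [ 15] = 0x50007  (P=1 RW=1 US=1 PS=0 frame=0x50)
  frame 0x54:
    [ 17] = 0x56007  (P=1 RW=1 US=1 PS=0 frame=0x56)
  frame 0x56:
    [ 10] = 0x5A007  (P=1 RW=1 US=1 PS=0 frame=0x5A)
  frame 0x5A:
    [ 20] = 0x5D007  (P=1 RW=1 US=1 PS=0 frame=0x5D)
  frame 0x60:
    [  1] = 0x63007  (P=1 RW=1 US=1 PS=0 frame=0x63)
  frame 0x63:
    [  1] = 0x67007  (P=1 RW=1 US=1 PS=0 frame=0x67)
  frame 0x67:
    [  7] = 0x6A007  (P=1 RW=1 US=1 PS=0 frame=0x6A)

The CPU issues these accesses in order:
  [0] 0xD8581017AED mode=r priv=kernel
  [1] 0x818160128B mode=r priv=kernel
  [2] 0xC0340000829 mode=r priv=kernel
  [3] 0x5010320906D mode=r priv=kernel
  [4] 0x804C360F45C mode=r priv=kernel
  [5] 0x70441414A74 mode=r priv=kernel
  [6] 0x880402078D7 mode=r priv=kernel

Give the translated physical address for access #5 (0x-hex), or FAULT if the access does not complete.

Per-access translation:
#0 VA=0xD8581017AED (r,kernel):
  L0: frame=0x22 idx=27 entry=0x25007 [P=1 RW=1 US=1 PS=0]
  L1: frame=0x25 idx=22 entry=0x28007 [P=1 RW=1 US=1 PS=0]
  L2: frame=0x28 idx=8 entry=0x2C007 [P=1 RW=1 US=1 PS=0]
  L3: frame=0x2C idx=23 entry=0x30007 [P=1 RW=1 US=1 PS=0]
  ✓ 0x30AED  — 4 lookups
#1 VA=0x818160128B (r,kernel):
  L0: frame=0x22 idx=1 entry=0x32007 [P=1 RW=1 US=1 PS=0]
  L1: frame=0x32 idx=6 entry=0x34007 [P=1 RW=1 US=1 PS=0]
  L2: frame=0x34 idx=11 entry=0x35007 [P=1 RW=1 US=1 PS=0]
  L3: frame=0x35 idx=1 entry=0x36007 [P=1 RW=1 US=1 PS=0]
  ✓ 0x3628B  — 4 lookups
#2 VA=0xC0340000829 (r,kernel):
  L0: frame=0x22 idx=24 entry=0x3A007 [P=1 RW=1 US=1 PS=0]
  L1: frame=0x3A idx=13 entry=0x73006 [P=0 RW=1 US=1 PS=0]
  ⇒ fault: PAGE_NOT_PRESENT  — 2 lookups
#3 VA=0x5010320906D (r,kernel):
  L0: frame=0x22 idx=10 entry=0x3B007 [P=1 RW=1 US=1 PS=0]
  L1: frame=0x3B idx=4 entry=0x3C007 [P=1 RW=1 US=1 PS=0]
  L2: frame=0x3C idx=25 entry=0x3F007 [P=1 RW=1 US=1 PS=0]
  L3: frame=0x3F idx=9 entry=0x42007 [P=1 RW=1 US=1 PS=0]
  ✓ 0x4206D  — 4 lookups
#4 VA=0x804C360F45C (r,kernel):
  L0: frame=0x22 idx=16 entry=0x46007 [P=1 RW=1 US=1 PS=0]
  L1: frame=0x46 idx=19 entry=0x48007 [P=1 RW=1 US=1 PS=0]
  L2: frame=0x48 idx=27 entry=0x4C007 [P=1 RW=1 US=1 PS=0]
  L3: frame=0x4C idx=15 entry=0x50007 [P=1 RW=1 US=1 PS=0]
  ✓ 0x5045C  — 4 lookups
#5 VA=0x70441414A74 (r,kernel):
  L0: frame=0x22 idx=14 entry=0x54007 [P=1 RW=1 US=1 PS=0]
  L1: frame=0x54 idx=17 entry=0x56007 [P=1 RW=1 US=1 PS=0]
  L2: frame=0x56 idx=10 entry=0x5A007 [P=1 RW=1 US=1 PS=0]
  L3: frame=0x5A idx=20 entry=0x5D007 [P=1 RW=1 US=1 PS=0]
  ✓ 0x5DA74  — 4 lookups
#6 VA=0x880402078D7 (r,kernel):
  L0: frame=0x22 idx=17 entry=0x60007 [P=1 RW=1 US=1 PS=0]
  L1: frame=0x60 idx=1 entry=0x63007 [P=1 RW=1 US=1 PS=0]
  L2: frame=0x63 idx=1 entry=0x67007 [P=1 RW=1 US=1 PS=0]
  L3: frame=0x67 idx=7 entry=0x6A007 [P=1 RW=1 US=1 PS=0]
  ✓ 0x6A8D7  — 4 lookups

Access #5 PA: 0x5DA74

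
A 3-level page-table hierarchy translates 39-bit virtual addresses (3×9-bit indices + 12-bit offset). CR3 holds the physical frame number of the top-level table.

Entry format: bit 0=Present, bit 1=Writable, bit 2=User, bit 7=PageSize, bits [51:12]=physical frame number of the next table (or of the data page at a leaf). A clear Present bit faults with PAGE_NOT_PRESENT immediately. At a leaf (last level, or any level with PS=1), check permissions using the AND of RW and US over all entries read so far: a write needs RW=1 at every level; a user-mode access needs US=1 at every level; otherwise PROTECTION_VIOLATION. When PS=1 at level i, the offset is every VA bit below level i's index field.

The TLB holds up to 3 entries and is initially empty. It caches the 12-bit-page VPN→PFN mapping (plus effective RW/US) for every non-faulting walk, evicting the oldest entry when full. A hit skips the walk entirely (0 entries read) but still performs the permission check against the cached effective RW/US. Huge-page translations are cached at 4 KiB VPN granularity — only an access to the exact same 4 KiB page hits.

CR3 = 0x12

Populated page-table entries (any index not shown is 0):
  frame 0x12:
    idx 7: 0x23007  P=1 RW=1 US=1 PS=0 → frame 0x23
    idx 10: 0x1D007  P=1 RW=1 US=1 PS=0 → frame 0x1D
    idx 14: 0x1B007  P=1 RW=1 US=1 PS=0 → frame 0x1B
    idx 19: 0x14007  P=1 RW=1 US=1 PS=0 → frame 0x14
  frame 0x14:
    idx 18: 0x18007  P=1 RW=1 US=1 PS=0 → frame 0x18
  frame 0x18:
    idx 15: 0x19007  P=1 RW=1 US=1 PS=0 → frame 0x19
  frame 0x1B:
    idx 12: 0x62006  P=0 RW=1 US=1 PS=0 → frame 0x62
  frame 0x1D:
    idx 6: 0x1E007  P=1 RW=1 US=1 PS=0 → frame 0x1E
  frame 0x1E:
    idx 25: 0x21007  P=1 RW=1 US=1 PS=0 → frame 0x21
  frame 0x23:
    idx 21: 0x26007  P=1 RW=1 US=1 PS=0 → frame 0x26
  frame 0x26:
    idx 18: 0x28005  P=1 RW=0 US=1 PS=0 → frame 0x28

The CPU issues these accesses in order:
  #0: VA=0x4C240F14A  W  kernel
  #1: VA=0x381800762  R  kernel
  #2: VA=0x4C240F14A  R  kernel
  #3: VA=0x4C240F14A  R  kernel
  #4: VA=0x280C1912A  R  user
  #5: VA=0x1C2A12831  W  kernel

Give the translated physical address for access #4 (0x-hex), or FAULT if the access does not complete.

Trace:
#0 VA=0x4C240F14A (w,kernel):
  [0] read 0x12 idx=19: raw=0x14007 flags P=1 W=1 U=1 S=0
  [1] read 0x14 idx=18: raw=0x18007 flags P=1 W=1 U=1 S=0
  [2] read 0x18 idx=15: raw=0x19007 flags P=1 W=1 U=1 S=0
  → PA=0x1914A  (3 entries read)
#1 VA=0x381800762 (r,kernel):
  [0] read 0x12 idx=14: raw=0x1B007 flags P=1 W=1 U=1 S=0
  [1] read 0x1B idx=12: raw=0x62006 flags P=0 W=1 U=1 S=0
  ✗ PAGE_NOT_PRESENT  [2 reads]
#2 VA=0x4C240F14A (r,kernel):
  TLB hit vpn=0x4C240F → PA=0x1914A
#3 VA=0x4C240F14A (r,kernel):
  TLB hit vpn=0x4C240F → PA=0x1914A
#4 VA=0x280C1912A (r,user):
  [0] read 0x12 idx=10: raw=0x1D007 flags P=1 W=1 U=1 S=0
  [1] read 0x1D idx=6: raw=0x1E007 flags P=1 W=1 U=1 S=0
  [2] read 0x1E idx=25: raw=0x21007 flags P=1 W=1 U=1 S=0
  → PA=0x2112A  (3 entries read)
#5 VA=0x1C2A12831 (w,kernel):
  [0] read 0x12 idx=7: raw=0x23007 flags P=1 W=1 U=1 S=0
  [1] read 0x23 idx=21: raw=0x26007 flags P=1 W=1 U=1 S=0
  [2] read 0x26 idx=18: raw=0x28005 flags P=1 W=0 U=1 S=0
  ✗ PROTECTION_VIOLATION  [3 reads]

Access #4 PA: 0x2112A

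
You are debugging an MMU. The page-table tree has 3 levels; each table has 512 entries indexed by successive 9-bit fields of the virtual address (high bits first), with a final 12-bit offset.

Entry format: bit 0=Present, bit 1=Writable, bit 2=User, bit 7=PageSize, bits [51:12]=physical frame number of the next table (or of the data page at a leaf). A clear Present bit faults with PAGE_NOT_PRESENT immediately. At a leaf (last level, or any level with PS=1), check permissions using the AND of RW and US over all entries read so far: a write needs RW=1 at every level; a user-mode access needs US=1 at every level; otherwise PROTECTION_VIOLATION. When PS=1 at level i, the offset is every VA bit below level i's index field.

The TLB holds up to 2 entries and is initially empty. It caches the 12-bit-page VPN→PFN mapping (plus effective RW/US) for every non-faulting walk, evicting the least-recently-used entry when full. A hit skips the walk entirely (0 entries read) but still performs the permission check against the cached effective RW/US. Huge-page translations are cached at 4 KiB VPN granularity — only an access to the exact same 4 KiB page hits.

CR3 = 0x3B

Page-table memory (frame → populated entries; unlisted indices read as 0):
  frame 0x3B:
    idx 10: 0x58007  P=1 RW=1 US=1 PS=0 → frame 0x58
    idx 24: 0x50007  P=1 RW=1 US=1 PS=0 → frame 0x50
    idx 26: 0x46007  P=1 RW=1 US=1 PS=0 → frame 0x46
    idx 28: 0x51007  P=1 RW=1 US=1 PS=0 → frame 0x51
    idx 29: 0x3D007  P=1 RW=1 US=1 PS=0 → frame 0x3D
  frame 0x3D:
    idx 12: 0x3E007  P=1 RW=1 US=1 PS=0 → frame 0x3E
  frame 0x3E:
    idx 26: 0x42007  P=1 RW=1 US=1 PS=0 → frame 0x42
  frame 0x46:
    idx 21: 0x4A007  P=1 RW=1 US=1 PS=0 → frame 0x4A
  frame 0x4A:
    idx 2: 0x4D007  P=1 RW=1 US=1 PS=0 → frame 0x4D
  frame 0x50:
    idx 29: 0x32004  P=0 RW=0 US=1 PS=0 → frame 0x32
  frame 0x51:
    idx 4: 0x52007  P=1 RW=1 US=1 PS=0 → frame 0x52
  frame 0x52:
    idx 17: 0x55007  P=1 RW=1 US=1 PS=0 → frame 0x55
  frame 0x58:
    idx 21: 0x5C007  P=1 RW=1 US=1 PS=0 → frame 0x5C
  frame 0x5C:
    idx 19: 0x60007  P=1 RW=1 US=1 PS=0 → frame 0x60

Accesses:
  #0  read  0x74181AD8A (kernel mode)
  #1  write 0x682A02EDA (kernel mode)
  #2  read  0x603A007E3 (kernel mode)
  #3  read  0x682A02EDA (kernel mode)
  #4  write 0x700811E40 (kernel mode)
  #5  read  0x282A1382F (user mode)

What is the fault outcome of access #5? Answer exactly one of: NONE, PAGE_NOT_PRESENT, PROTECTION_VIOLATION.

Walk each access:
#0 VA=0x74181AD8A (r,kernel):
  lvl0: tbl 0x3B, slot 29 ⇒ 0x3D007 (P1/RW1/US1/PS0)
  lvl1: tbl 0x3D, slot 12 ⇒ 0x3E007 (P1/RW1/US1/PS0)
  lvl2: tbl 0x3E, slot 26 ⇒ 0x42007 (P1/RW1/US1/PS0)
  ✓ 0x42D8A  — 3 lookups
#1 VA=0x682A02EDA (w,kernel):
  lvl0: tbl 0x3B, slot 26 ⇒ 0x46007 (P1/RW1/US1/PS0)
  lvl1: tbl 0x46, slot 21 ⇒ 0x4A007 (P1/RW1/US1/PS0)
  lvl2: tbl 0x4A, slot 2 ⇒ 0x4D007 (P1/RW1/US1/PS0)
  ✓ 0x4DEDA  — 3 lookups
#2 VA=0x603A007E3 (r,kernel):
  lvl0: tbl 0x3B, slot 24 ⇒ 0x50007 (P1/RW1/US1/PS0)
  lvl1: tbl 0x50, slot 29 ⇒ 0x32004 (P0/RW0/US1/PS0)
  → PAGE_NOT_PRESENT  (2 entries read)
#3 VA=0x682A02EDA (r,kernel):
  TLB hit vpn=0x682A02 → PA=0x4DEDA
#4 VA=0x700811E40 (w,kernel):
  lvl0: tbl 0x3B, slot 28 ⇒ 0x51007 (P1/RW1/US1/PS0)
  lvl1: tbl 0x51, slot 4 ⇒ 0x52007 (P1/RW1/US1/PS0)
  lvl2: tbl 0x52, slot 17 ⇒ 0x55007 (P1/RW1/US1/PS0)
  ✓ 0x55E40  — 3 lookups
#5 VA=0x282A1382F (r,user):
  lvl0: tbl 0x3B, slot 10 ⇒ 0x58007 (P1/RW1/US1/PS0)
  lvl1: tbl 0x58, slot 21 ⇒ 0x5C007 (P1/RW1/US1/PS0)
  lvl2: tbl 0x5C, slot 19 ⇒ 0x60007 (P1/RW1/US1/PS0)
  ✓ 0x6082F  — 3 lookups

Access #5 fault: NONE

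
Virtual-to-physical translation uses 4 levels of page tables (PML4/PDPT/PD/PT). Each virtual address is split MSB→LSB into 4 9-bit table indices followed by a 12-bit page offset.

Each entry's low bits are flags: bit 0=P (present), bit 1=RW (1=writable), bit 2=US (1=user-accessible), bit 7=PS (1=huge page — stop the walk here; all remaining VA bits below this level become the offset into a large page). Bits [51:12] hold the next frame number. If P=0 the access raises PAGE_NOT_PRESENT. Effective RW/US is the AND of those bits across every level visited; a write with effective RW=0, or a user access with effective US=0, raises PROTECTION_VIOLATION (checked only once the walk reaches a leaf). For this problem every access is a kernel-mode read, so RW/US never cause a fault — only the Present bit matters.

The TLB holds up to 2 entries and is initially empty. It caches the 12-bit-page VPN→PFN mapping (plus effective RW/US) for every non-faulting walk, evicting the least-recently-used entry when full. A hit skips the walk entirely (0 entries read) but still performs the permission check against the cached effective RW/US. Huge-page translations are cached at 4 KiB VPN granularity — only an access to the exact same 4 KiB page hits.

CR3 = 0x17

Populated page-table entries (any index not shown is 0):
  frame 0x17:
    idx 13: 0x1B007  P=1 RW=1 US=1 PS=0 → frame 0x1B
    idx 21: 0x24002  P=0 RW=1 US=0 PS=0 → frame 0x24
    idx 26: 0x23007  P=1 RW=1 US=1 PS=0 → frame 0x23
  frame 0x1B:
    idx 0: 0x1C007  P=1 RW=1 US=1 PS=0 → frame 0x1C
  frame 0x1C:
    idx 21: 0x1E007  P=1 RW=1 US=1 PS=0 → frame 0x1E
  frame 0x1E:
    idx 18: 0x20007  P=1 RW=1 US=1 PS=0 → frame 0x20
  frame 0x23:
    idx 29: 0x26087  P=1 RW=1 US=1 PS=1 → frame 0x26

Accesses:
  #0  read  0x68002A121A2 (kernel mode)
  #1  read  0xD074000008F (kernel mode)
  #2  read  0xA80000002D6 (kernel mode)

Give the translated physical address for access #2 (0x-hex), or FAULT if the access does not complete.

Per-access translation:
#0 VA=0x68002A121A2 (r,kernel):
  L0: frame=0x17 idx=13 entry=0x1B007 [P=1 RW=1 US=1 PS=0]
  L1: frame=0x1B idx=0 entry=0x1C007 [P=1 RW=1 US=1 PS=0]
  L2: frame=0x1C idx=21 entry=0x1E007 [P=1 RW=1 US=1 PS=0]
  L3: frame=0x1E idx=18 entry=0x20007 [P=1 RW=1 US=1 PS=0]
  → PA=0x201A2  (4 entries read)
#1 VA=0xD074000008F (r,kernel):
  L0: frame=0x17 idx=26 entry=0x23007 [P=1 RW=1 US=1 PS=0]
  L1: frame=0x23 idx=29 entry=0x26087 [P=1 RW=1 US=1 PS=1]
  → PA=0x2608F (huge @L1)  (2 entries read)
#2 VA=0xA80000002D6 (r,kernel):
  L0: frame=0x17 idx=21 entry=0x24002 [P=0 RW=1 US=0 PS=0]
  ⇒ fault: PAGE_NOT_PRESENT  — 1 lookups

Access #2 PA: FAULT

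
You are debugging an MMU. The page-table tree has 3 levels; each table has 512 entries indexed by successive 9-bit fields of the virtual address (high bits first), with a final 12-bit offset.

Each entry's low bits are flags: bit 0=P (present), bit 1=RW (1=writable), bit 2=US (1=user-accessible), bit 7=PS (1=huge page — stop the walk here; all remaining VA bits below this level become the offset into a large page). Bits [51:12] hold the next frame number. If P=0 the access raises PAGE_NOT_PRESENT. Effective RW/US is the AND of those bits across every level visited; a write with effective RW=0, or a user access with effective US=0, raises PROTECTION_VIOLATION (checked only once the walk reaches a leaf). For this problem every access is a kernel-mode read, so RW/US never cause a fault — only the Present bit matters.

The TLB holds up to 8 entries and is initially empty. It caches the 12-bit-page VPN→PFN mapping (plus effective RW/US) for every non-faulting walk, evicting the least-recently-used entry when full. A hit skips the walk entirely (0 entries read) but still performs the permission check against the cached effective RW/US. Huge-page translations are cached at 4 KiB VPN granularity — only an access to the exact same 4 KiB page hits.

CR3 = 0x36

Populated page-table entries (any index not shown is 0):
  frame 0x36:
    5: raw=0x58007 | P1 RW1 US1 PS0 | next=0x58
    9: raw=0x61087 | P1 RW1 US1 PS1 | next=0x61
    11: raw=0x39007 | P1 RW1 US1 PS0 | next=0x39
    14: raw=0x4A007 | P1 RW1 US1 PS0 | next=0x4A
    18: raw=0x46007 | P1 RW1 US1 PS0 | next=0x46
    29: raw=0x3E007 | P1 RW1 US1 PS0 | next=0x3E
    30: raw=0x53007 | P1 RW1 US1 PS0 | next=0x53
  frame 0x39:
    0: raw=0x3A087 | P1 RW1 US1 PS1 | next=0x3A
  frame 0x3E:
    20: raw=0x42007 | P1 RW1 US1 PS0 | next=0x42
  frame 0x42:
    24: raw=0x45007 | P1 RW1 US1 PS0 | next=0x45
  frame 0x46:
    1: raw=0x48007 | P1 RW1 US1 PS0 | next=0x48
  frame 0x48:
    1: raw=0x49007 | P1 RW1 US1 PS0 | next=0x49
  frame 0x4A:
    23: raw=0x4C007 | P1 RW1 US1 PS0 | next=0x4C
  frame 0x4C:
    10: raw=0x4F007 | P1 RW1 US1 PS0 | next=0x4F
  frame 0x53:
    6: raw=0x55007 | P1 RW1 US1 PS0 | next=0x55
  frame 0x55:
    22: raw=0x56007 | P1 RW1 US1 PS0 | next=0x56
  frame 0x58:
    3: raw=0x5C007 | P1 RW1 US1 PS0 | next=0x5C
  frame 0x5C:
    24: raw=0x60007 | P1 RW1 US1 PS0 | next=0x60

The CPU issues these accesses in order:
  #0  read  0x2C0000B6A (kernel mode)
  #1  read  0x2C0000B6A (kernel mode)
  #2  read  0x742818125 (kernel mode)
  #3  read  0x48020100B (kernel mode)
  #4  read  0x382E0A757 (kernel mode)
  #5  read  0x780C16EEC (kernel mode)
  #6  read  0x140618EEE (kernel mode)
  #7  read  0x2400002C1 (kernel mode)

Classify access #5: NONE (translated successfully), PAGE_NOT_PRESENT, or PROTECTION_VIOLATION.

Trace:
#0 VA=0x2C0000B6A (r,kernel):
  L0: frame=0x36 idx=11 entry=0x39007 [P=1 RW=1 US=1 PS=0]
  L1: frame=0x39 idx=0 entry=0x3A087 [P=1 RW=1 US=1 PS=1]
  → PA=0x3AB6A (huge @L1)  (2 entries read)
#1 VA=0x2C0000B6A (r,kernel):
  TLB hit vpn=0x2C0000 → PA=0x3AB6A
#2 VA=0x742818125 (r,kernel):
  L0: frame=0x36 idx=29 entry=0x3E007 [P=1 RW=1 US=1 PS=0]
  L1: frame=0x3E idx=20 entry=0x42007 [P=1 RW=1 US=1 PS=0]
  L2: frame=0x42 idx=24 entry=0x45007 [P=1 RW=1 US=1 PS=0]
  → PA=0x45125  (3 entries read)
#3 VA=0x48020100B (r,kernel):
  L0: frame=0x36 idx=18 entry=0x46007 [P=1 RW=1 US=1 PS=0]
  L1: frame=0x46 idx=1 entry=0x48007 [P=1 RW=1 US=1 PS=0]
  L2: frame=0x48 idx=1 entry=0x49007 [P=1 RW=1 US=1 PS=0]
  → PA=0x4900B  (3 entries read)
#4 VA=0x382E0A757 (r,kernel):
  L0: frame=0x36 idx=14 entry=0x4A007 [P=1 RW=1 US=1 PS=0]
  L1: frame=0x4A idx=23 entry=0x4C007 [P=1 RW=1 US=1 PS=0]
  L2: frame=0x4C idx=10 entry=0x4F007 [P=1 RW=1 US=1 PS=0]
  → PA=0x4F757  (3 entries read)
#5 VA=0x780C16EEC (r,kernel):
  L0: frame=0x36 idx=30 entry=0x53007 [P=1 RW=1 US=1 PS=0]
  L1: frame=0x53 idx=6 entry=0x55007 [P=1 RW=1 US=1 PS=0]
  L2: frame=0x55 idx=22 entry=0x56007 [P=1 RW=1 US=1 PS=0]
  → PA=0x56EEC  (3 entries read)
#6 VA=0x140618EEE (r,kernel):
  L0: frame=0x36 idx=5 entry=0x58007 [P=1 RW=1 US=1 PS=0]
  L1: frame=0x58 idx=3 entry=0x5C007 [P=1 RW=1 US=1 PS=0]
  L2: frame=0x5C idx=24 entry=0x60007 [P=1 RW=1 US=1 PS=0]
  → PA=0x60EEE  (3 entries read)
#7 VA=0x2400002C1 (r,kernel):
  L0: frame=0x36 idx=9 entry=0x61087 [P=1 RW=1 US=1 PS=1]
  → PA=0x612C1 (huge @L0)  (1 entries read)

Access #5 fault: NONE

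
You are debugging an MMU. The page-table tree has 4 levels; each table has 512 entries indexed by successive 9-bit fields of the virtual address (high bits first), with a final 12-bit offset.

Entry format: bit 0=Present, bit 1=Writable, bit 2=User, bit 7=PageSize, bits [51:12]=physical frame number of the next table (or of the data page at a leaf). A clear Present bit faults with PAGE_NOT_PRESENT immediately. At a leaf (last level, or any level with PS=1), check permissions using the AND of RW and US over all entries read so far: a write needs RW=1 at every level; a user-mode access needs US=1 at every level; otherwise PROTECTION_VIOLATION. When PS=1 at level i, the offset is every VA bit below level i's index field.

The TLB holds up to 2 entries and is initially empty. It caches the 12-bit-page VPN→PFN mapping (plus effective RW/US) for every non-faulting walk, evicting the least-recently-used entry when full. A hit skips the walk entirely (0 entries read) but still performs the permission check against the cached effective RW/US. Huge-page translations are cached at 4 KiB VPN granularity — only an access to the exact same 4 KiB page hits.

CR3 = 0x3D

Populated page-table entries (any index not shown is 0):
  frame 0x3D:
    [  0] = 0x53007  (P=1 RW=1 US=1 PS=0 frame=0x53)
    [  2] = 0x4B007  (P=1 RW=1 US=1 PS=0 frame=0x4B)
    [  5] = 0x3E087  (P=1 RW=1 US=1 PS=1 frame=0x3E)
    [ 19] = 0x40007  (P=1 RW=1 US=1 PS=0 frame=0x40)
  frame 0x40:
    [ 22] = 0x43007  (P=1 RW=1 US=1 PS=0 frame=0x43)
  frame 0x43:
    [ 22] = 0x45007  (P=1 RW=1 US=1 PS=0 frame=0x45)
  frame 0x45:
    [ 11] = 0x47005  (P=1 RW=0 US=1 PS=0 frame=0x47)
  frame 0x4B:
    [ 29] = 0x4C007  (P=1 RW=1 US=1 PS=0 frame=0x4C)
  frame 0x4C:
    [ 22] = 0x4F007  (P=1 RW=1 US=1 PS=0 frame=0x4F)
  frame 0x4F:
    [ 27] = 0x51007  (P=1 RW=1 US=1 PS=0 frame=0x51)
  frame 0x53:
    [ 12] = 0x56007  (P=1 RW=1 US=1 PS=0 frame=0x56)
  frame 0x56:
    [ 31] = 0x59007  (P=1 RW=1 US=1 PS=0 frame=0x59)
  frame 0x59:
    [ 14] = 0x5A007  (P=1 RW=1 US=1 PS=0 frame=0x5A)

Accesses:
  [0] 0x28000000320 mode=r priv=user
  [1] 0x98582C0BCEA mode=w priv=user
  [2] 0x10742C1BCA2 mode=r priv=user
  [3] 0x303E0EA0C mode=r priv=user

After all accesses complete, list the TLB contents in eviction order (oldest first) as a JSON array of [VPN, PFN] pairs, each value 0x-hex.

Walk each access:
#0 VA=0x28000000320 (r,user):
  L0: frame=0x3D idx=5 entry=0x3E087 [P=1 RW=1 US=1 PS=1]
  → PA=0x3E320 (huge @L0)  (1 entries read)
#1 VA=0x98582C0BCEA (w,user):
  L0: frame=0x3D idx=19 entry=0x40007 [P=1 RW=1 US=1 PS=0]
  L1: frame=0x40 idx=22 entry=0x43007 [P=1 RW=1 US=1 PS=0]
  L2: frame=0x43 idx=22 entry=0x45007 [P=1 RW=1 US=1 PS=0]
  L3: frame=0x45 idx=11 entry=0x47005 [P=1 RW=0 US=1 PS=0]
  → PROTECTION_VIOLATION  (4 entries read)
#2 VA=0x10742C1BCA2 (r,user):
  L0: frame=0x3D idx=2 entry=0x4B007 [P=1 RW=1 US=1 PS=0]
  L1: frame=0x4B idx=29 entry=0x4C007 [P=1 RW=1 US=1 PS=0]
  L2: frame=0x4C idx=22 entry=0x4F007 [P=1 RW=1 US=1 PS=0]
  L3: frame=0x4F idx=27 entry=0x51007 [P=1 RW=1 US=1 PS=0]
  → PA=0x51CA2  (4 entries read)
#3 VA=0x303E0EA0C (r,user):
  L0: frame=0x3D idx=0 entry=0x53007 [P=1 RW=1 US=1 PS=0]
  L1: frame=0x53 idx=12 entry=0x56007 [P=1 RW=1 US=1 PS=0]
  L2: frame=0x56 idx=31 entry=0x59007 [P=1 RW=1 US=1 PS=0]
  L3: frame=0x59 idx=14 entry=0x5A007 [P=1 RW=1 US=1 PS=0]
  → PA=0x5AA0C  (4 entries read)

TLB: [["0x10742C1B", "0x51"], ["0x303E0E", "0x5A"]]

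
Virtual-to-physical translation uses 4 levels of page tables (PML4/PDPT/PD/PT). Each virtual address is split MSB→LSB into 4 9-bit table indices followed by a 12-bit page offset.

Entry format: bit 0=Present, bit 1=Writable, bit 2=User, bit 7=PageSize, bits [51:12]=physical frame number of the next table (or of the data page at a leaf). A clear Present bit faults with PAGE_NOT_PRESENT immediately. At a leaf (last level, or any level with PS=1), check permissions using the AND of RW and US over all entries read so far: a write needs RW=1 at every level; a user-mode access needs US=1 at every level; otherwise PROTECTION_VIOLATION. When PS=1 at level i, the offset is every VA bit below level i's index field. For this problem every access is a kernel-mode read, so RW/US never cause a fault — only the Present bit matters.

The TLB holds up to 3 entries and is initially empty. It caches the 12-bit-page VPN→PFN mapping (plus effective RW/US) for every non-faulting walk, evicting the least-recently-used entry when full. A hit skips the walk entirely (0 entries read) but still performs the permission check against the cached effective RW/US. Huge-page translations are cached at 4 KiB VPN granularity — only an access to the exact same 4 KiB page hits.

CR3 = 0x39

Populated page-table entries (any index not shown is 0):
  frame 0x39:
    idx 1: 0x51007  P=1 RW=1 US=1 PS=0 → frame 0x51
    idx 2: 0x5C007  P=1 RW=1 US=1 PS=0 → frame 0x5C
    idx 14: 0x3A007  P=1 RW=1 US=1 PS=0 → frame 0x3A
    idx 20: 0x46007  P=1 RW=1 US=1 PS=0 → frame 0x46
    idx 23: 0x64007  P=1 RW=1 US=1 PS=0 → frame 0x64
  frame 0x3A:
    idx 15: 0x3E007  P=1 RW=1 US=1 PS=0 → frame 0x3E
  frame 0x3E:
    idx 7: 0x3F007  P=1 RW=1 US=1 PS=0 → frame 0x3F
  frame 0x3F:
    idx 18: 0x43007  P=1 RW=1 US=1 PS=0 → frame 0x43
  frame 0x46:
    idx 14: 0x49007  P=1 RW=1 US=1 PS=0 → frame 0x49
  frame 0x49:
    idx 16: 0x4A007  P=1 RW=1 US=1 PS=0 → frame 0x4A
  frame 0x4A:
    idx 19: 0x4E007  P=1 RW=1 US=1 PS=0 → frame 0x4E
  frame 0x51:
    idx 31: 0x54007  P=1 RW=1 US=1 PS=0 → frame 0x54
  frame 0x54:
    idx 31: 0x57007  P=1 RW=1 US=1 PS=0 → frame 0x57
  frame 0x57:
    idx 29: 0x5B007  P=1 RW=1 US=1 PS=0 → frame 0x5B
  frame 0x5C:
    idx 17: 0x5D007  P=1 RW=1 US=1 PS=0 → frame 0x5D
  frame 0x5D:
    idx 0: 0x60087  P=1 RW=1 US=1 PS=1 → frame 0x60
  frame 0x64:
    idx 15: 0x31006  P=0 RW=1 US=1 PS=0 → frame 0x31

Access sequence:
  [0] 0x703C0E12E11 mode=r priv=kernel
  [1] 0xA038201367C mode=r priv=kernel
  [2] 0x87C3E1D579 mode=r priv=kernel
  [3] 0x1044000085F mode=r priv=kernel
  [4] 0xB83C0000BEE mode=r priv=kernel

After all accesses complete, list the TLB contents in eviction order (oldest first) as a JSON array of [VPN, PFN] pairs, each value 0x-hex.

Walk each access:
#0 VA=0x703C0E12E11 (r,kernel):
  lvl0: tbl 0x39, slot 14 ⇒ 0x3A007 (P1/RW1/US1/PS0)
  lvl1: tbl 0x3A, slot 15 ⇒ 0x3E007 (P1/RW1/US1/PS0)
  lvl2: tbl 0x3E, slot 7 ⇒ 0x3F007 (P1/RW1/US1/PS0)
  lvl3: tbl 0x3F, slot 18 ⇒ 0x43007 (P1/RW1/US1/PS0)
  → PA=0x43E11  (4 entries read)
#1 VA=0xA038201367C (r,kernel):
  lvl0: tbl 0x39, slot 20 ⇒ 0x46007 (P1/RW1/US1/PS0)
  lvl1: tbl 0x46, slot 14 ⇒ 0x49007 (P1/RW1/US1/PS0)
  lvl2: tbl 0x49, slot 16 ⇒ 0x4A007 (P1/RW1/US1/PS0)
  lvl3: tbl 0x4A, slot 19 ⇒ 0x4E007 (P1/RW1/US1/PS0)
  → PA=0x4E67C  (4 entries read)
#2 VA=0x87C3E1D579 (r,kernel):
  lvl0: tbl 0x39, slot 1 ⇒ 0x51007 (P1/RW1/US1/PS0)
  lvl1: tbl 0x51, slot 31 ⇒ 0x54007 (P1/RW1/US1/PS0)
  lvl2: tbl 0x54, slot 31 ⇒ 0x57007 (P1/RW1/US1/PS0)
  lvl3: tbl 0x57, slot 29 ⇒ 0x5B007 (P1/RW1/US1/PS0)
  → PA=0x5B579  (4 entries read)
#3 VA=0x1044000085F (r,kernel):
  lvl0: tbl 0x39, slot 2 ⇒ 0x5C007 (P1/RW1/US1/PS0)
  lvl1: tbl 0x5C, slot 17 ⇒ 0x5D007 (P1/RW1/US1/PS0)
  lvl2: tbl 0x5D, slot 0 ⇒ 0x60087 (P1/RW1/US1/PS1)
  → PA=0x6085F (huge @L2)  (3 entries read)
#4 VA=0xB83C0000BEE (r,kernel):
  lvl0: tbl 0x39, slot 23 ⇒ 0x64007 (P1/RW1/US1/PS0)
  lvl1: tbl 0x64, slot 15 ⇒ 0x31006 (P0/RW1/US1/PS0)
  ⇒ fault: PAGE_NOT_PRESENT  — 2 lookups

TLB: [["0xA0382013", "0x4E"], ["0x87C3E1D", "0x5B"], ["0x10440000", "0x60"]]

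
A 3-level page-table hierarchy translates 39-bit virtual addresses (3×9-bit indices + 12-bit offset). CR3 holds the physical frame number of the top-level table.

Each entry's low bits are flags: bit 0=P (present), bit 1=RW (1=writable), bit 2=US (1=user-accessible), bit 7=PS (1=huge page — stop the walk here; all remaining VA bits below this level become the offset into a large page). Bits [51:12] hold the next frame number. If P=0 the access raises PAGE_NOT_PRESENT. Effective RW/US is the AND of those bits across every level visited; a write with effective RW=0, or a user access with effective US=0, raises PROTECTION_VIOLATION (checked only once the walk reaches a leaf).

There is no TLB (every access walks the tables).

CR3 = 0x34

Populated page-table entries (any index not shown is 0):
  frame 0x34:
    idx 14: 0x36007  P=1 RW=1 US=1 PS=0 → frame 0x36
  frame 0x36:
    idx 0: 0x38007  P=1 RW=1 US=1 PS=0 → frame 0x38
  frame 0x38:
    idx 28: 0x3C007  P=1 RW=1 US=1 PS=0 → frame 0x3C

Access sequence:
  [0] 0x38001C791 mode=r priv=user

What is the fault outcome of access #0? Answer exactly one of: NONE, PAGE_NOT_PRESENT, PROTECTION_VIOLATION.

Walk each access:
#0 VA=0x38001C791 (r,user):
  L0: frame=0x34 idx=14 entry=0x36007 [P=1 RW=1 US=1 PS=0]
  L1: frame=0x36 idx=0 entry=0x38007 [P=1 RW=1 US=1 PS=0]
  L2: frame=0x38 idx=28 entry=0x3C007 [P=1 RW=1 US=1 PS=0]
  ✓ 0x3C791  — 3 lookups

Access #0 fault: NONE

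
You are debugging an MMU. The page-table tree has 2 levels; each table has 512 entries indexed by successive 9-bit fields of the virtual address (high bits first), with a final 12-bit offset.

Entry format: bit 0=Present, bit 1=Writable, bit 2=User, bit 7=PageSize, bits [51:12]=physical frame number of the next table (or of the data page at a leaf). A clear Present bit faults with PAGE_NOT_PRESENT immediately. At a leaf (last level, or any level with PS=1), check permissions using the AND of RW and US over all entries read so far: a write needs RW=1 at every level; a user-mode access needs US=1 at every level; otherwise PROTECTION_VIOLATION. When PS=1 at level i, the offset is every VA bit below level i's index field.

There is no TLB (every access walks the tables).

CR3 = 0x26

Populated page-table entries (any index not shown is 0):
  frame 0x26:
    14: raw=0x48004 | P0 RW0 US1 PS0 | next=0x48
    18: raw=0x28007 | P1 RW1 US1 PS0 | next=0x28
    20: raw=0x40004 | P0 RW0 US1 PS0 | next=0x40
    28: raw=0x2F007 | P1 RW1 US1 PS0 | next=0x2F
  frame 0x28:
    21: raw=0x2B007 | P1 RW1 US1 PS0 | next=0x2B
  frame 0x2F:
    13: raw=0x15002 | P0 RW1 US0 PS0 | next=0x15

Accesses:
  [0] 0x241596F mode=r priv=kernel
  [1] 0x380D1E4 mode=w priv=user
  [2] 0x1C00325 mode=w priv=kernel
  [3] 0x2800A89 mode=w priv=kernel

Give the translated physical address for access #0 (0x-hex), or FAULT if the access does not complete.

Trace:
#0 VA=0x241596F (r,kernel):
  [0] read 0x26 idx=18: raw=0x28007 flags P=1 W=1 U=1 S=0
  [1] read 0x28 idx=21: raw=0x2B007 flags P=1 W=1 U=1 S=0
  ⇒ phys 0x2B96F  [2 reads]
#1 VA=0x380D1E4 (w,user):
  [0] read 0x26 idx=28: raw=0x2F007 flags P=1 W=1 U=1 S=0
  [1] read 0x2F idx=13: raw=0x15002 flags P=0 W=1 U=0 S=0
  ✗ PAGE_NOT_PRESENT  [2 reads]
#2 VA=0x1C00325 (w,kernel):
  [0] read 0x26 idx=14: raw=0x48004 flags P=0 W=0 U=1 S=0
  ✗ PAGE_NOT_PRESENT  [1 reads]
#3 VA=0x2800A89 (w,kernel):
  [0] read 0x26 idx=20: raw=0x40004 flags P=0 W=0 U=1 S=0
  ✗ PAGE_NOT_PRESENT  [1 reads]

Access #0 PA: 0x2B96F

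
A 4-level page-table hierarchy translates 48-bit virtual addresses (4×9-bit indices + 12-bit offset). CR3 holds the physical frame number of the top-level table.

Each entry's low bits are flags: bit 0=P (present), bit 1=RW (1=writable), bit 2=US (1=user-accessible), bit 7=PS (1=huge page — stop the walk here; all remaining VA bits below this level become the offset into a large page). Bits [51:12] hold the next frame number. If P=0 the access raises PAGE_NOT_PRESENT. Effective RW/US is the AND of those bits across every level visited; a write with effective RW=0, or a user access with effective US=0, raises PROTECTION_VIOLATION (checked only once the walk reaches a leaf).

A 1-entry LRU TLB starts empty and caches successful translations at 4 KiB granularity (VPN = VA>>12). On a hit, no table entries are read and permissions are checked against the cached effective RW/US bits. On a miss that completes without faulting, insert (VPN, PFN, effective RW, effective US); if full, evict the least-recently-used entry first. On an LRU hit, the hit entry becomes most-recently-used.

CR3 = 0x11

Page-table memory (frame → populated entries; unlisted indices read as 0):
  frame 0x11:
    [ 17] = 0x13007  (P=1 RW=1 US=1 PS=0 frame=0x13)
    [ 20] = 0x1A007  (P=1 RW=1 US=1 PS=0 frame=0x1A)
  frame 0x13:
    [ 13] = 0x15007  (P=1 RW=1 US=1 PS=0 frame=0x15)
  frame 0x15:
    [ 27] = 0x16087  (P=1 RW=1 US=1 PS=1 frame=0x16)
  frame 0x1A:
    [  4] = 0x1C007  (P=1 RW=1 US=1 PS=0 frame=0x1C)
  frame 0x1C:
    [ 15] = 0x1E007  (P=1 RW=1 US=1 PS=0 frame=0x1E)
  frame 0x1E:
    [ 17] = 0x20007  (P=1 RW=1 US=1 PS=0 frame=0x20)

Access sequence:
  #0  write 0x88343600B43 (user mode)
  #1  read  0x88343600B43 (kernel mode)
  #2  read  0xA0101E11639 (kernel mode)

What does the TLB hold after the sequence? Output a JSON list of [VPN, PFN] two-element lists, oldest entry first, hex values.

Trace:
#0 VA=0x88343600B43 (w,user):
  lvl0: tbl 0x11, slot 17 ⇒ 0x13007 (P1/RW1/US1/PS0)
  lvl1: tbl 0x13, slot 13 ⇒ 0x15007 (P1/RW1/US1/PS0)
  lvl2: tbl 0x15, slot 27 ⇒ 0x16087 (P1/RW1/US1/PS1)
  ✓ 0x16B43 (huge @L2)  — 3 lookups
#1 VA=0x88343600B43 (r,kernel):
  TLB hit vpn=0x88343600 → PA=0x16B43
#2 VA=0xA0101E11639 (r,kernel):
  lvl0: tbl 0x11, slot 20 ⇒ 0x1A007 (P1/RW1/US1/PS0)
  lvl1: tbl 0x1A, slot 4 ⇒ 0x1C007 (P1/RW1/US1/PS0)
  lvl2: tbl 0x1C, slot 15 ⇒ 0x1E007 (P1/RW1/US1/PS0)
  lvl3: tbl 0x1E, slot 17 ⇒ 0x20007 (P1/RW1/US1/PS0)
  ✓ 0x20639  — 4 lookups

TLB: [["0xA0101E11", "0x20"]]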